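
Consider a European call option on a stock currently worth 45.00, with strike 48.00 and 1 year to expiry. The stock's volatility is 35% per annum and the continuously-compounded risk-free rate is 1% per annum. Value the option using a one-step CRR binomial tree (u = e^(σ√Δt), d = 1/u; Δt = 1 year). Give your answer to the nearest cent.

6.71

CRR parameters: u = e^(σ√Δt) = e^(0.35·√1) = 1.4191, d = 1/u = 0.7047
Per-period rate: rΔt = 0.01·1 = 0.01, so R = e^0.01 = 1.0101
Risk-neutral probability p = (e^0.01 − 0.7047)/(1.4191 − 0.7047) = 0.3054/0.7144 = 0.4275
Terminal stock prices: S_u = 63.86, S_d = 31.71
Terminal payoffs (S − K): max(15.86, 0) = 15.86, max(-16.29, 0) = 0
Node 0 (S = 45): V_0 = e^(−0.01)·[0.4275·15.8580 + 0.5725·0.0000] = 6.7111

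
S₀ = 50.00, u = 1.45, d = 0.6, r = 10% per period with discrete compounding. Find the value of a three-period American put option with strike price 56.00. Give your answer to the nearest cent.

12.23

Risk-neutral probability p = (1 + 0.1 − 0.6)/(1.45 − 0.6) = 0.5000/0.8500 = 0.5882
Terminal stock prices: S_uuu = 152.4, S_uud = 63.07, S_udd = 26.1, S_ddd = 10.8
Terminal payoffs (K − S): max(-96.43, 0) = 0, max(-7.075, 0) = 0, max(29.9, 0) = 29.9, max(45.2, 0) = 45.2
Node uu (S = 105.1): continuation = 1/1.1·[0.5882·0.0000 + 0.4118·0.0000] = 0.0000; exercise value = 0.0000 ≤ continuation, so V_uu = 0.0000
Node ud (S = 43.5): continuation = 1/1.1·[0.5882·0.0000 + 0.4118·29.9000] = 11.1925; exercise value = 12.5000 > continuation, so V_ud = 12.5000 (exercise)
Node dd (S = 18): continuation = 1/1.1·[0.5882·29.9000 + 0.4118·45.2000] = 32.9091; exercise value = 38.0000 > continuation, so V_dd = 38.0000 (exercise)
Node u (S = 72.5): continuation = 1/1.1·[0.5882·0.0000 + 0.4118·12.5000] = 4.6791; exercise value = 0.0000 ≤ continuation, so V_u = 4.6791
Node d (S = 30): continuation = 1/1.1·[0.5882·12.5000 + 0.4118·38.0000] = 20.9091; exercise value = 26.0000 > continuation, so V_d = 26.0000 (exercise)
Node 0 (S = 50): continuation = 1/1.1·[0.5882·4.6791 + 0.4118·26.0000] = 12.2348; exercise value = 6.0000 ≤ continuation, so V_0 = 12.2348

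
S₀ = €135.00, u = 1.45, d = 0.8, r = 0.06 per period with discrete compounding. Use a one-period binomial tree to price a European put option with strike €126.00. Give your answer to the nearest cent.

€10.19

Risk-neutral probability p = (1 + 0.06 − 0.8)/(1.45 − 0.8) = 0.2600/0.6500 = 0.4000
Terminal stock prices: S_u = 195.8, S_d = 108
Terminal payoffs (K − S): max(-69.75, 0) = 0, max(18, 0) = 18
Node 0 (S = 135): V_0 = 1/1.06·[0.4000·0.0000 + 0.6000·18.0000] = 10.1887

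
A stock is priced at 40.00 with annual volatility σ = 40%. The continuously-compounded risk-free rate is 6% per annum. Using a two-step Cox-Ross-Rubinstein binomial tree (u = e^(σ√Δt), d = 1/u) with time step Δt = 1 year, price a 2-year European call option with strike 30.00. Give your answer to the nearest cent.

CRR parameters: u = e^(σ√Δt) = e^(0.4·√1) = 1.4918, d = 1/u = 0.6703
Per-period rate: rΔt = 0.06·1 = 0.06, so R = e^0.06 = 1.0618
Risk-neutral probability p = (e^0.06 − 0.6703)/(1.4918 − 0.6703) = 0.3915/0.8215 = 0.4766
Terminal stock prices: S_uu = 89.02, S_ud = 40, S_dd = 17.97
Terminal payoffs (S − K): max(59.02, 0) = 59.02, max(10, 0) = 10, max(-12.03, 0) = 0
Node u (S = 59.67): V_u = e^(−0.06)·[0.4766·59.0216 + 0.5234·10.0000] = 31.4201
Node d (S = 26.81): V_d = e^(−0.06)·[0.4766·10.0000 + 0.5234·0.0000] = 4.4883
Node 0 (S = 40): V_0 = e^(−0.06)·[0.4766·31.4201 + 0.5234·4.4883] = 16.3147

16.31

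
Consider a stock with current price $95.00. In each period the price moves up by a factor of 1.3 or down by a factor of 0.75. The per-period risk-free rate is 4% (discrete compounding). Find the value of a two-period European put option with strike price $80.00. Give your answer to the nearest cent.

$5.49

Risk-neutral probability p = (1 + 0.04 − 0.75)/(1.3 − 0.75) = 0.2900/0.5500 = 0.5273
Terminal stock prices: S_uu = 160.6, S_ud = 92.62, S_dd = 53.44
Terminal payoffs (K − S): max(-80.55, 0) = 0, max(-12.62, 0) = 0, max(26.56, 0) = 26.56
Node u (S = 123.5): V_u = 1/1.04·[0.5273·0.0000 + 0.4727·0.0000] = 0.0000
Node d (S = 71.25): V_d = 1/1.04·[0.5273·0.0000 + 0.4727·26.5625] = 12.0739
Node 0 (S = 95): V_0 = 1/1.04·[0.5273·0.0000 + 0.4727·12.0739] = 5.4881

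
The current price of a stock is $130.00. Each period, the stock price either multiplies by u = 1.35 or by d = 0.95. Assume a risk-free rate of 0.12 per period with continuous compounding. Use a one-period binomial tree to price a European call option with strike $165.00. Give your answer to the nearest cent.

Risk-neutral probability p = (e^0.12 − 0.95)/(1.35 − 0.95) = 0.1775/0.4000 = 0.4437
Terminal stock prices: S_u = 175.5, S_d = 123.5
Terminal payoffs (S − K): max(10.5, 0) = 10.5, max(-41.5, 0) = 0
Node 0 (S = 130): V_0 = e^(−0.12)·[0.4437·10.5000 + 0.5563·0.0000] = 4.1324

$4.13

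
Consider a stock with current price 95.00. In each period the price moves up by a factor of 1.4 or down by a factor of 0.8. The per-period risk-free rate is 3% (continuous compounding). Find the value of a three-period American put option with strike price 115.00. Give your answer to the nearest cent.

Risk-neutral probability p = (e^0.03 − 0.8)/(1.4 − 0.8) = 0.2305/0.6000 = 0.3841
Terminal stock prices: S_uuu = 260.7, S_uud = 149, S_udd = 85.12, S_ddd = 48.64
Terminal payoffs (K − S): max(-145.7, 0) = 0, max(-33.96, 0) = 0, max(29.88, 0) = 29.88, max(66.36, 0) = 66.36
Node uu (S = 186.2): continuation = e^(−0.03)·[0.3841·0.0000 + 0.6159·0.0000] = 0.0000; exercise value = 0.0000 ≤ continuation, so V_uu = 0.0000
Node ud (S = 106.4): continuation = e^(−0.03)·[0.3841·0.0000 + 0.6159·29.8800] = 17.8595; exercise value = 8.6000 ≤ continuation, so V_ud = 17.8595
Node dd (S = 60.8): continuation = e^(−0.03)·[0.3841·29.8800 + 0.6159·66.3600] = 50.8012; exercise value = 54.2000 > continuation, so V_dd = 54.2000 (exercise)
Node u (S = 133): continuation = e^(−0.03)·[0.3841·0.0000 + 0.6159·17.8595] = 10.6747; exercise value = 0.0000 ≤ continuation, so V_u = 10.6747
Node d (S = 76): continuation = e^(−0.03)·[0.3841·17.8595 + 0.6159·54.2000] = 39.0526; exercise value = 39.0000 ≤ continuation, so V_d = 39.0526
Node 0 (S = 95): continuation = e^(−0.03)·[0.3841·10.6747 + 0.6159·39.0526] = 27.3209; exercise value = 20.0000 ≤ continuation, so V_0 = 27.3209

27.32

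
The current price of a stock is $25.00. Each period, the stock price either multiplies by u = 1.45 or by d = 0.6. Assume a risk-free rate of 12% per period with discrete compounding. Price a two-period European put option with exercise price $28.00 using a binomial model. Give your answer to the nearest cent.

Risk-neutral probability p = (1 + 0.12 − 0.6)/(1.45 − 0.6) = 0.5200/0.8500 = 0.6118
Terminal stock prices: S_uu = 52.56, S_ud = 21.75, S_dd = 9
Terminal payoffs (K − S): max(-24.56, 0) = 0, max(6.25, 0) = 6.25, max(19, 0) = 19
Node u (S = 36.25): V_u = 1/1.12·[0.6118·0.0000 + 0.3882·6.2500] = 2.1665
Node d (S = 15): V_d = 1/1.12·[0.6118·6.2500 + 0.3882·19.0000] = 10.0000
Node 0 (S = 25): V_0 = 1/1.12·[0.6118·2.1665 + 0.3882·10.0000] = 4.6498

$4.65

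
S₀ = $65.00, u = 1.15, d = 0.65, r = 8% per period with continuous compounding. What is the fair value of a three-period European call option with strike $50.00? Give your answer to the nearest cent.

Risk-neutral probability p = (e^0.08 − 0.65)/(1.15 − 0.65) = 0.4333/0.5000 = 0.8666
Terminal stock prices: S_uuu = 98.86, S_uud = 55.88, S_udd = 31.58, S_ddd = 17.85
Terminal payoffs (S − K): max(48.86, 0) = 48.86, max(5.876, 0) = 5.876, max(-18.42, 0) = 0, max(-32.15, 0) = 0
Node uu (S = 85.96): V_uu = e^(−0.08)·[0.8666·48.8569 + 0.1334·5.8756] = 39.8067
Node ud (S = 48.59): V_ud = e^(−0.08)·[0.8666·5.8756 + 0.1334·0.0000] = 4.7002
Node dd (S = 27.46): V_dd = e^(−0.08)·[0.8666·0.0000 + 0.1334·0.0000] = 0.0000
Node u (S = 74.75): V_u = e^(−0.08)·[0.8666·39.8067 + 0.1334·4.7002] = 32.4222
Node d (S = 42.25): V_d = e^(−0.08)·[0.8666·4.7002 + 0.1334·0.0000] = 3.7599
Node 0 (S = 65): V_0 = e^(−0.08)·[0.8666·32.4222 + 0.1334·3.7599] = 26.3992

$26.40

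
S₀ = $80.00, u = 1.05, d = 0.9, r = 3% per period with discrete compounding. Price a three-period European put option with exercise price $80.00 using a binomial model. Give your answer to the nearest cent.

Risk-neutral probability p = (1 + 0.03 − 0.9)/(1.05 − 0.9) = 0.1300/0.1500 = 0.8667
Terminal stock prices: S_uuu = 92.61, S_uud = 79.38, S_udd = 68.04, S_ddd = 58.32
Terminal payoffs (K − S): max(-12.61, 0) = 0, max(0.62, 0) = 0.62, max(11.96, 0) = 11.96, max(21.68, 0) = 21.68
Node uu (S = 88.2): V_uu = 1/1.03·[0.8667·0.0000 + 0.1333·0.6200] = 0.0803
Node ud (S = 75.6): V_ud = 1/1.03·[0.8667·0.6200 + 0.1333·11.9600] = 2.0699
Node dd (S = 64.8): V_dd = 1/1.03·[0.8667·11.9600 + 0.1333·21.6800] = 12.8699
Node u (S = 84): V_u = 1/1.03·[0.8667·0.0803 + 0.1333·2.0699] = 0.3355
Node d (S = 72): V_d = 1/1.03·[0.8667·2.0699 + 0.1333·12.8699] = 3.4077
Node 0 (S = 80): V_0 = 1/1.03·[0.8667·0.3355 + 0.1333·3.4077] = 0.7234

$0.72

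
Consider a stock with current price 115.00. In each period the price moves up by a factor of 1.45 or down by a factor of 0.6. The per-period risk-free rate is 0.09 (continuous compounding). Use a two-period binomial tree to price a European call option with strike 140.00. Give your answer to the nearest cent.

Risk-neutral probability p = (e^0.09 − 0.6)/(1.45 − 0.6) = 0.4942/0.8500 = 0.5814
Terminal stock prices: S_uu = 241.8, S_ud = 100, S_dd = 41.4
Terminal payoffs (S − K): max(101.8, 0) = 101.8, max(-39.95, 0) = 0, max(-98.6, 0) = 0
Node u (S = 166.8): V_u = e^(−0.09)·[0.5814·101.7875 + 0.4186·0.0000] = 54.0840
Node d (S = 69): V_d = e^(−0.09)·[0.5814·0.0000 + 0.4186·0.0000] = 0.0000
Node 0 (S = 115): V_0 = e^(−0.09)·[0.5814·54.0840 + 0.4186·0.0000] = 28.7372

28.74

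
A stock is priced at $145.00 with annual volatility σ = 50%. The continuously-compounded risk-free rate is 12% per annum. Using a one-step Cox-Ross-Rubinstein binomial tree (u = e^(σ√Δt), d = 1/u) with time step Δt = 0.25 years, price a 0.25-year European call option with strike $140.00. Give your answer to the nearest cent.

$22.32

CRR parameters: u = e^(σ√Δt) = e^(0.5·√0.25) = 1.2840, d = 1/u = 0.7788
Per-period rate: rΔt = 0.12·0.25 = 0.03, so R = e^0.03 = 1.0305
Risk-neutral probability p = (e^0.03 − 0.7788)/(1.2840 − 0.7788) = 0.2517/0.5052 = 0.4981
Terminal stock prices: S_u = 186.2, S_d = 112.9
Terminal payoffs (S − K): max(46.18, 0) = 46.18, max(-27.07, 0) = 0
Node 0 (S = 145): V_0 = e^(−0.03)·[0.4981·46.1837 + 0.5019·0.0000] = 22.3243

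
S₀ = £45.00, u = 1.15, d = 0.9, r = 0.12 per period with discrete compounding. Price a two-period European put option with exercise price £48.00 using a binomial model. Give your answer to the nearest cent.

£0.37

Risk-neutral probability p = (1 + 0.12 − 0.9)/(1.15 − 0.9) = 0.2200/0.2500 = 0.8800
Terminal stock prices: S_uu = 59.51, S_ud = 46.57, S_dd = 36.45
Terminal payoffs (K − S): max(-11.51, 0) = 0, max(1.425, 0) = 1.425, max(11.55, 0) = 11.55
Node u (S = 51.75): V_u = 1/1.12·[0.8800·0.0000 + 0.1200·1.4250] = 0.1527
Node d (S = 40.5): V_d = 1/1.12·[0.8800·1.4250 + 0.1200·11.5500] = 2.3571
Node 0 (S = 45): V_0 = 1/1.12·[0.8800·0.1527 + 0.1200·2.3571] = 0.3725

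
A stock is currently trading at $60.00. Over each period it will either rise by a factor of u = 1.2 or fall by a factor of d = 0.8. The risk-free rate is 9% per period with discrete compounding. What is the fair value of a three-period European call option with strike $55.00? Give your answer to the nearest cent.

Risk-neutral probability p = (1 + 0.09 − 0.8)/(1.2 − 0.8) = 0.2900/0.4000 = 0.7250
Terminal stock prices: S_uuu = 103.7, S_uud = 69.12, S_udd = 46.08, S_ddd = 30.72
Terminal payoffs (S − K): max(48.68, 0) = 48.68, max(14.12, 0) = 14.12, max(-8.92, 0) = 0, max(-24.28, 0) = 0
Node uu (S = 86.4): V_uu = 1/1.09·[0.7250·48.6800 + 0.2750·14.1200] = 35.9413
Node ud (S = 57.6): V_ud = 1/1.09·[0.7250·14.1200 + 0.2750·0.0000] = 9.3917
Node dd (S = 38.4): V_dd = 1/1.09·[0.7250·0.0000 + 0.2750·0.0000] = 0.0000
Node u (S = 72): V_u = 1/1.09·[0.7250·35.9413 + 0.2750·9.3917] = 26.2754
Node d (S = 48): V_d = 1/1.09·[0.7250·9.3917 + 0.2750·0.0000] = 6.2468
Node 0 (S = 60): V_0 = 1/1.09·[0.7250·26.2754 + 0.2750·6.2468] = 19.0528

$19.05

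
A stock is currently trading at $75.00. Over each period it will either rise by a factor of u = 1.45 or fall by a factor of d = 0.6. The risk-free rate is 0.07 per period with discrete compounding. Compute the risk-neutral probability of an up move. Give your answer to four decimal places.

p = 0.5529

Risk-neutral probability p = (1 + 0.07 − 0.6)/(1.45 − 0.6) = 0.4700/0.8500 = 0.5529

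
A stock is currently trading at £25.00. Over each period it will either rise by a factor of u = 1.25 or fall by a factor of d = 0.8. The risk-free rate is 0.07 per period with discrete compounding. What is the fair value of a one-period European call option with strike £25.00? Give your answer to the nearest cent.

Risk-neutral probability p = (1 + 0.07 − 0.8)/(1.25 − 0.8) = 0.2700/0.4500 = 0.6000
Terminal stock prices: S_u = 31.25, S_d = 20
Terminal payoffs (S − K): max(6.25, 0) = 6.25, max(-5, 0) = 0
Node 0 (S = 25): V_0 = 1/1.07·[0.6000·6.2500 + 0.4000·0.0000] = 3.5047

£3.50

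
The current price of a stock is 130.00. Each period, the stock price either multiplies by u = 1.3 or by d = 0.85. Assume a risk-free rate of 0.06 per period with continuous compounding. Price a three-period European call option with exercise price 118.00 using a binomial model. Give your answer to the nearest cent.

Risk-neutral probability p = (e^0.06 − 0.85)/(1.3 − 0.85) = 0.2118/0.4500 = 0.4707
Terminal stock prices: S_uuu = 285.6, S_uud = 186.7, S_udd = 122.1, S_ddd = 79.84
Terminal payoffs (S − K): max(167.6, 0) = 167.6, max(68.75, 0) = 68.75, max(4.102, 0) = 4.102, max(-38.16, 0) = 0
Node uu (S = 219.7): V_uu = e^(−0.06)·[0.4707·167.6100 + 0.5293·68.7450] = 108.5718
Node ud (S = 143.7): V_ud = e^(−0.06)·[0.4707·68.7450 + 0.5293·4.1025] = 32.5218
Node dd (S = 93.92): V_dd = e^(−0.06)·[0.4707·4.1025 + 0.5293·0.0000] = 1.8188
Node u (S = 169): V_u = e^(−0.06)·[0.4707·108.5718 + 0.5293·32.5218] = 64.3434
Node d (S = 110.5): V_d = e^(−0.06)·[0.4707·32.5218 + 0.5293·1.8188] = 15.3245
Node 0 (S = 130): V_0 = e^(−0.06)·[0.4707·64.3434 + 0.5293·15.3245] = 36.1638

36.16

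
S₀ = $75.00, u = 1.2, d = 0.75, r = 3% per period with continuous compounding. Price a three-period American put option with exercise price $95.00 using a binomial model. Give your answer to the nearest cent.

Risk-neutral probability p = (e^0.03 − 0.75)/(1.2 − 0.75) = 0.2805/0.4500 = 0.6232
Terminal stock prices: S_uuu = 129.6, S_uud = 81, S_udd = 50.62, S_ddd = 31.64
Terminal payoffs (K − S): max(-34.6, 0) = 0, max(14, 0) = 14, max(44.38, 0) = 44.38, max(63.36, 0) = 63.36
Node uu (S = 108): continuation = e^(−0.03)·[0.6232·0.0000 + 0.3768·14.0000] = 5.1189; exercise value = 0.0000 ≤ continuation, so V_uu = 5.1189
Node ud (S = 67.5): continuation = e^(−0.03)·[0.6232·14.0000 + 0.3768·44.3750] = 24.6923; exercise value = 27.5000 > continuation, so V_ud = 27.5000 (exercise)
Node dd (S = 42.19): continuation = e^(−0.03)·[0.6232·44.3750 + 0.3768·63.3594] = 50.0048; exercise value = 52.8125 > continuation, so V_dd = 52.8125 (exercise)
Node u (S = 90): continuation = e^(−0.03)·[0.6232·5.1189 + 0.3768·27.5000] = 13.1508; exercise value = 5.0000 ≤ continuation, so V_u = 13.1508
Node d (S = 56.25): continuation = e^(−0.03)·[0.6232·27.5000 + 0.3768·52.8125] = 35.9423; exercise value = 38.7500 > continuation, so V_d = 38.7500 (exercise)
Node 0 (S = 75): continuation = e^(−0.03)·[0.6232·13.1508 + 0.3768·38.7500] = 22.1221; exercise value = 20.0000 ≤ continuation, so V_0 = 22.1221

$22.12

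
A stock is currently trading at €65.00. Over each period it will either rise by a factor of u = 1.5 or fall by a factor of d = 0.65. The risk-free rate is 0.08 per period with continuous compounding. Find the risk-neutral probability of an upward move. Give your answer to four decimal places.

p = 0.5097

Risk-neutral probability p = (e^0.08 − 0.65)/(1.5 − 0.65) = 0.4333/0.8500 = 0.5097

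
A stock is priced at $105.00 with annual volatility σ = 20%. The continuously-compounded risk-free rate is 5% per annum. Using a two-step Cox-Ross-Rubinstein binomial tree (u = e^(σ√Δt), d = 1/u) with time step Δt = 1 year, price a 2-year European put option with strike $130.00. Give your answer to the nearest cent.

$20.67

CRR parameters: u = e^(σ√Δt) = e^(0.2·√1) = 1.2214, d = 1/u = 0.8187
Per-period rate: rΔt = 0.05·1 = 0.05, so R = e^0.05 = 1.0513
Risk-neutral probability p = (e^0.05 − 0.8187)/(1.2214 − 0.8187) = 0.2325/0.4027 = 0.5775
Terminal stock prices: S_uu = 156.6, S_ud = 105, S_dd = 70.38
Terminal payoffs (K − S): max(-26.64, 0) = 0, max(25, 0) = 25, max(59.62, 0) = 59.62
Node u (S = 128.2): V_u = e^(−0.05)·[0.5775·0.0000 + 0.4225·25.0000] = 10.0475
Node d (S = 85.97): V_d = e^(−0.05)·[0.5775·25.0000 + 0.4225·59.6164] = 37.6931
Node 0 (S = 105): V_0 = e^(−0.05)·[0.5775·10.0475 + 0.4225·37.6931] = 20.6683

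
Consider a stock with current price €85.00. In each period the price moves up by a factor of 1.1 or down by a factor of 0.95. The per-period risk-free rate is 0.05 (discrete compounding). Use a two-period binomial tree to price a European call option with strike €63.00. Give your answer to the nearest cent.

Risk-neutral probability p = (1 + 0.05 − 0.95)/(1.1 − 0.95) = 0.1000/0.1500 = 0.6667
Terminal stock prices: S_uu = 102.9, S_ud = 88.83, S_dd = 76.71
Terminal payoffs (S − K): max(39.85, 0) = 39.85, max(25.83, 0) = 25.83, max(13.71, 0) = 13.71
Node u (S = 93.5): V_u = 1/1.05·[0.6667·39.8500 + 0.3333·25.8250] = 33.5000
Node d (S = 80.75): V_d = 1/1.05·[0.6667·25.8250 + 0.3333·13.7125] = 20.7500
Node 0 (S = 85): V_0 = 1/1.05·[0.6667·33.5000 + 0.3333·20.7500] = 27.8571

€27.86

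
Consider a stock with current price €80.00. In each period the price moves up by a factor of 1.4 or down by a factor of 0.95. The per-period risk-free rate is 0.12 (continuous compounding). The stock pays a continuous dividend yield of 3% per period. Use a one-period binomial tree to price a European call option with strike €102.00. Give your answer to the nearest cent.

€2.84

Per-period risk-free factor R = e^0.12 = 1.1275; dividend-adjusted growth = e^(0.12−0.03) = 1.0942.
Risk-neutral probability p = (1.0942 − 0.95)/(1.4 − 0.95) = 0.1442/0.4500 = 0.3204
Terminal stock prices: S_u = 112, S_d = 76
Terminal payoffs (S − K): max(10, 0) = 10, max(-26, 0) = 0
Node 0 (S = 80): V_0 = e^(−0.12)·[0.3204·10.0000 + 0.6796·0.0000] = 2.8416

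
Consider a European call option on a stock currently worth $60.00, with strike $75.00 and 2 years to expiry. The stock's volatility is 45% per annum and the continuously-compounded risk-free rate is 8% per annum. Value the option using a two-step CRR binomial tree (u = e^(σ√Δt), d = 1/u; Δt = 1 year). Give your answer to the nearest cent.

CRR parameters: u = e^(σ√Δt) = e^(0.45·√1) = 1.5683, d = 1/u = 0.6376
Per-period rate: rΔt = 0.08·1 = 0.08, so R = e^0.08 = 1.0833
Risk-neutral probability p = (e^0.08 − 0.6376)/(1.5683 − 0.6376) = 0.4457/0.9307 = 0.4789
Terminal stock prices: S_uu = 147.6, S_ud = 60, S_dd = 24.39
Terminal payoffs (S − K): max(72.58, 0) = 72.58, max(-15, 0) = 0, max(-50.61, 0) = 0
Node u (S = 94.1): V_u = e^(−0.08)·[0.4789·72.5762 + 0.5211·0.0000] = 32.0812
Node d (S = 38.26): V_d = e^(−0.08)·[0.4789·0.0000 + 0.5211·0.0000] = 0.0000
Node 0 (S = 60): V_0 = e^(−0.08)·[0.4789·32.0812 + 0.5211·0.0000] = 14.1810

$14.18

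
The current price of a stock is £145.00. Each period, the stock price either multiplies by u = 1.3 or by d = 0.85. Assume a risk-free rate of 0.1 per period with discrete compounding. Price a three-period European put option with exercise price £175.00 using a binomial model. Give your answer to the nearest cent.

£15.27

Risk-neutral probability p = (1 + 0.1 − 0.85)/(1.3 − 0.85) = 0.2500/0.4500 = 0.5556
Terminal stock prices: S_uuu = 318.6, S_uud = 208.3, S_udd = 136.2, S_ddd = 89.05
Terminal payoffs (K − S): max(-143.6, 0) = 0, max(-33.29, 0) = 0, max(38.81, 0) = 38.81, max(85.95, 0) = 85.95
Node uu (S = 245.1): V_uu = 1/1.1·[0.5556·0.0000 + 0.4444·0.0000] = 0.0000
Node ud (S = 160.2): V_ud = 1/1.1·[0.5556·0.0000 + 0.4444·38.8088] = 15.6803
Node dd (S = 104.8): V_dd = 1/1.1·[0.5556·38.8088 + 0.4444·85.9519] = 54.3284
Node u (S = 188.5): V_u = 1/1.1·[0.5556·0.0000 + 0.4444·15.6803] = 6.3355
Node d (S = 123.2): V_d = 1/1.1·[0.5556·15.6803 + 0.4444·54.3284] = 29.8702
Node 0 (S = 145): V_0 = 1/1.1·[0.5556·6.3355 + 0.4444·29.8702] = 15.2685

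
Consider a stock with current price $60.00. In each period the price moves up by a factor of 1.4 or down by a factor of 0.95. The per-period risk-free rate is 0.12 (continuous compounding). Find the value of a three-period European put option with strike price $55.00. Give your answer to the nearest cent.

Risk-neutral probability p = (e^0.12 − 0.95)/(1.4 − 0.95) = 0.1775/0.4500 = 0.3944
Terminal stock prices: S_uuu = 164.6, S_uud = 111.7, S_udd = 75.81, S_ddd = 51.44
Terminal payoffs (K − S): max(-109.6, 0) = 0, max(-56.72, 0) = 0, max(-20.81, 0) = 0, max(3.558, 0) = 3.558
Node uu (S = 117.6): V_uu = e^(−0.12)·[0.3944·0.0000 + 0.6056·0.0000] = 0.0000
Node ud (S = 79.8): V_ud = e^(−0.12)·[0.3944·0.0000 + 0.6056·0.0000] = 0.0000
Node dd (S = 54.15): V_dd = e^(−0.12)·[0.3944·0.0000 + 0.6056·3.5575] = 1.9107
Node u (S = 84): V_u = e^(−0.12)·[0.3944·0.0000 + 0.6056·0.0000] = 0.0000
Node d (S = 57): V_d = e^(−0.12)·[0.3944·0.0000 + 0.6056·1.9107] = 1.0262
Node 0 (S = 60): V_0 = e^(−0.12)·[0.3944·0.0000 + 0.6056·1.0262] = 0.5512

$0.55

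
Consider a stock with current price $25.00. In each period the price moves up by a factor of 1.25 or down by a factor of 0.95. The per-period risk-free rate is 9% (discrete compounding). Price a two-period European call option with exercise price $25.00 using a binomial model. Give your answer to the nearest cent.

Risk-neutral probability p = (1 + 0.09 − 0.95)/(1.25 − 0.95) = 0.1400/0.3000 = 0.4667
Terminal stock prices: S_uu = 39.06, S_ud = 29.69, S_dd = 22.56
Terminal payoffs (S − K): max(14.06, 0) = 14.06, max(4.688, 0) = 4.688, max(-2.438, 0) = 0
Node u (S = 31.25): V_u = 1/1.09·[0.4667·14.0625 + 0.5333·4.6875] = 8.3142
Node d (S = 23.75): V_d = 1/1.09·[0.4667·4.6875 + 0.5333·0.0000] = 2.0069
Node 0 (S = 25): V_0 = 1/1.09·[0.4667·8.3142 + 0.5333·2.0069] = 4.5416

$4.54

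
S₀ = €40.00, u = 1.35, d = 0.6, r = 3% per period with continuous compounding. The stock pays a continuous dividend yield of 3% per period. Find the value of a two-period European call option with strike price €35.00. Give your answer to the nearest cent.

Per-period risk-free factor R = e^0.03 = 1.0305; dividend-adjusted growth = e^(0.03−0.03) = 1.0000.
Risk-neutral probability p = (1.0000 − 0.6)/(1.35 − 0.6) = 0.4000/0.7500 = 0.5333
Terminal stock prices: S_uu = 72.9, S_ud = 32.4, S_dd = 14.4
Terminal payoffs (S − K): max(37.9, 0) = 37.9, max(-2.6, 0) = 0, max(-20.6, 0) = 0
Node u (S = 54): V_u = e^(−0.03)·[0.5333·37.9000 + 0.4667·0.0000] = 19.6159
Node d (S = 24): V_d = e^(−0.03)·[0.5333·0.0000 + 0.4667·0.0000] = 0.0000
Node 0 (S = 40): V_0 = e^(−0.03)·[0.5333·19.6159 + 0.4667·0.0000] = 10.1526

€10.15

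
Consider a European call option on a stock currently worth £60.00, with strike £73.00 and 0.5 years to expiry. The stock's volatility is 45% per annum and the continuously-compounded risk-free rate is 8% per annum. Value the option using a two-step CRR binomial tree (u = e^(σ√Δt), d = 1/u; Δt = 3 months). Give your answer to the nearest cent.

CRR parameters: u = e^(σ√Δt) = e^(0.45·√0.25) = 1.2523, d = 1/u = 0.7985
Per-period rate: rΔt = 0.08·0.25 = 0.02, so R = e^0.02 = 1.0202
Risk-neutral probability p = (e^0.02 − 0.7985)/(1.2523 − 0.7985) = 0.2217/0.4538 = 0.4885
Terminal stock prices: S_uu = 94.1, S_ud = 60, S_dd = 38.26
Terminal payoffs (S − K): max(21.1, 0) = 21.1, max(-13, 0) = 0, max(-34.74, 0) = 0
Node u (S = 75.14): V_u = e^(−0.02)·[0.4885·21.0987 + 0.5115·0.0000] = 10.1027
Node d (S = 47.91): V_d = e^(−0.02)·[0.4885·0.0000 + 0.5115·0.0000] = 0.0000
Node 0 (S = 60): V_0 = e^(−0.02)·[0.4885·10.1027 + 0.5115·0.0000] = 4.8374

£4.84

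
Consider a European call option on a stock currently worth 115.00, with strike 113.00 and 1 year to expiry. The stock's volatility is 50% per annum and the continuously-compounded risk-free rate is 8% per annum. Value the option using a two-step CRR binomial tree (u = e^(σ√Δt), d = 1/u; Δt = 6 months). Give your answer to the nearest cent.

25.34

CRR parameters: u = e^(σ√Δt) = e^(0.5·√0.5) = 1.4241, d = 1/u = 0.7022
Per-period rate: rΔt = 0.08·0.5 = 0.04, so R = e^0.04 = 1.0408
Risk-neutral probability p = (e^0.04 − 0.7022)/(1.4241 − 0.7022) = 0.3386/0.7219 = 0.4691
Terminal stock prices: S_uu = 233.2, S_ud = 115, S_dd = 56.7
Terminal payoffs (S − K): max(120.2, 0) = 120.2, max(2, 0) = 2, max(-56.3, 0) = 0
Node u (S = 163.8): V_u = e^(−0.04)·[0.4691·120.2332 + 0.5309·2.0000] = 55.2045
Node d (S = 80.75): V_d = e^(−0.04)·[0.4691·2.0000 + 0.5309·0.0000] = 0.9013
Node 0 (S = 115): V_0 = e^(−0.04)·[0.4691·55.2045 + 0.5309·0.9013] = 25.3382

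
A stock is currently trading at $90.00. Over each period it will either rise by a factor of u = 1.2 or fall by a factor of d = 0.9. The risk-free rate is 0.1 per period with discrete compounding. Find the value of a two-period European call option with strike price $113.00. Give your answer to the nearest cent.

$6.10

Risk-neutral probability p = (1 + 0.1 − 0.9)/(1.2 − 0.9) = 0.2000/0.3000 = 0.6667
Terminal stock prices: S_uu = 129.6, S_ud = 97.2, S_dd = 72.9
Terminal payoffs (S − K): max(16.6, 0) = 16.6, max(-15.8, 0) = 0, max(-40.1, 0) = 0
Node u (S = 108): V_u = 1/1.1·[0.6667·16.6000 + 0.3333·0.0000] = 10.0606
Node d (S = 81): V_d = 1/1.1·[0.6667·0.0000 + 0.3333·0.0000] = 0.0000
Node 0 (S = 90): V_0 = 1/1.1·[0.6667·10.0606 + 0.3333·0.0000] = 6.0973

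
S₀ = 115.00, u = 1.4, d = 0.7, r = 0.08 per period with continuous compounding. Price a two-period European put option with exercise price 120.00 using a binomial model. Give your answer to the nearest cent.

14.19

Risk-neutral probability p = (e^0.08 − 0.7)/(1.4 − 0.7) = 0.3833/0.7000 = 0.5476
Terminal stock prices: S_uu = 225.4, S_ud = 112.7, S_dd = 56.35
Terminal payoffs (K − S): max(-105.4, 0) = 0, max(7.3, 0) = 7.3, max(63.65, 0) = 63.65
Node u (S = 161): V_u = e^(−0.08)·[0.5476·0.0000 + 0.4524·7.3000] = 3.0489
Node d (S = 80.5): V_d = e^(−0.08)·[0.5476·7.3000 + 0.4524·63.6500] = 30.2740
Node 0 (S = 115): V_0 = e^(−0.08)·[0.5476·3.0489 + 0.4524·30.2740] = 14.1854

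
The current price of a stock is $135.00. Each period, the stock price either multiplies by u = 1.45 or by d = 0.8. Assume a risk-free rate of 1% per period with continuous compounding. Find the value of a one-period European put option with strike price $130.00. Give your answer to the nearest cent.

Risk-neutral probability p = (e^0.01 − 0.8)/(1.45 − 0.8) = 0.2101/0.6500 = 0.3232
Terminal stock prices: S_u = 195.8, S_d = 108
Terminal payoffs (K − S): max(-65.75, 0) = 0, max(22, 0) = 22
Node 0 (S = 135): V_0 = e^(−0.01)·[0.3232·0.0000 + 0.6768·22.0000] = 14.7424

$14.74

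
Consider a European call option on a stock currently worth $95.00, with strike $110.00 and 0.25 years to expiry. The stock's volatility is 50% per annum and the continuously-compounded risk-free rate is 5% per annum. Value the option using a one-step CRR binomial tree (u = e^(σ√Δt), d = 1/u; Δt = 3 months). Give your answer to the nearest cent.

CRR parameters: u = e^(σ√Δt) = e^(0.5·√0.25) = 1.2840, d = 1/u = 0.7788
Per-period rate: rΔt = 0.05·0.25 = 0.0125, so R = e^0.0125 = 1.0126
Risk-neutral probability p = (e^0.0125 − 0.7788)/(1.2840 − 0.7788) = 0.2338/0.5052 = 0.4627
Terminal stock prices: S_u = 122, S_d = 73.99
Terminal payoffs (S − K): max(11.98, 0) = 11.98, max(-36.01, 0) = 0
Node 0 (S = 95): V_0 = e^(−0.0125)·[0.4627·11.9824 + 0.5373·0.0000] = 5.4756

$5.48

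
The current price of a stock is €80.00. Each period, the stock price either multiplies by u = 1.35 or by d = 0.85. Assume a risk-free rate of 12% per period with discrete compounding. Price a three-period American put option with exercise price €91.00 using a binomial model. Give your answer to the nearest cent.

Risk-neutral probability p = (1 + 0.12 − 0.85)/(1.35 − 0.85) = 0.2700/0.5000 = 0.5400
Terminal stock prices: S_uuu = 196.8, S_uud = 123.9, S_udd = 78.03, S_ddd = 49.13
Terminal payoffs (K − S): max(-105.8, 0) = 0, max(-32.93, 0) = 0, max(12.97, 0) = 12.97, max(41.87, 0) = 41.87
Node uu (S = 145.8): continuation = 1/1.12·[0.5400·0.0000 + 0.4600·0.0000] = 0.0000; exercise value = 0.0000 ≤ continuation, so V_uu = 0.0000
Node ud (S = 91.8): continuation = 1/1.12·[0.5400·0.0000 + 0.4600·12.9700] = 5.3270; exercise value = 0.0000 ≤ continuation, so V_ud = 5.3270
Node dd (S = 57.8): continuation = 1/1.12·[0.5400·12.9700 + 0.4600·41.8700] = 23.4500; exercise value = 33.2000 > continuation, so V_dd = 33.2000 (exercise)
Node u (S = 108): continuation = 1/1.12·[0.5400·0.0000 + 0.4600·5.3270] = 2.1879; exercise value = 0.0000 ≤ continuation, so V_u = 2.1879
Node d (S = 68): continuation = 1/1.12·[0.5400·5.3270 + 0.4600·33.2000] = 16.2041; exercise value = 23.0000 > continuation, so V_d = 23.0000 (exercise)
Node 0 (S = 80): continuation = 1/1.12·[0.5400·2.1879 + 0.4600·23.0000] = 10.5013; exercise value = 11.0000 > continuation, so V_0 = 11.0000 (exercise)

€11.00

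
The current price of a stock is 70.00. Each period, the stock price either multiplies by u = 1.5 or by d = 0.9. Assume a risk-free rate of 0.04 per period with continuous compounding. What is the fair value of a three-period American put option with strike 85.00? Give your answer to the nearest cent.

16.18

Risk-neutral probability p = (e^0.04 − 0.9)/(1.5 − 0.9) = 0.1408/0.6000 = 0.2347
Terminal stock prices: S_uuu = 236.2, S_uud = 141.8, S_udd = 85.05, S_ddd = 51.03
Terminal payoffs (K − S): max(-151.2, 0) = 0, max(-56.75, 0) = 0, max(-0.05, 0) = 0, max(33.97, 0) = 33.97
Node uu (S = 157.5): continuation = e^(−0.04)·[0.2347·0.0000 + 0.7653·0.0000] = 0.0000; exercise value = 0.0000 ≤ continuation, so V_uu = 0.0000
Node ud (S = 94.5): continuation = e^(−0.04)·[0.2347·0.0000 + 0.7653·0.0000] = 0.0000; exercise value = 0.0000 ≤ continuation, so V_ud = 0.0000
Node dd (S = 56.7): continuation = e^(−0.04)·[0.2347·0.0000 + 0.7653·33.9700] = 24.9784; exercise value = 28.3000 > continuation, so V_dd = 28.3000 (exercise)
Node u (S = 105): continuation = e^(−0.04)·[0.2347·0.0000 + 0.7653·0.0000] = 0.0000; exercise value = 0.0000 ≤ continuation, so V_u = 0.0000
Node d (S = 63): continuation = e^(−0.04)·[0.2347·0.0000 + 0.7653·28.3000] = 20.8092; exercise value = 22.0000 > continuation, so V_d = 22.0000 (exercise)
Node 0 (S = 70): continuation = e^(−0.04)·[0.2347·0.0000 + 0.7653·22.0000] = 16.1768; exercise value = 15.0000 ≤ continuation, so V_0 = 16.1768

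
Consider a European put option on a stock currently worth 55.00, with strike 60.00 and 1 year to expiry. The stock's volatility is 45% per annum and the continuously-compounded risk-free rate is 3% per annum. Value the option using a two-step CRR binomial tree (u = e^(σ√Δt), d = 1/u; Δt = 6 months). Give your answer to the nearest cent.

11.65

CRR parameters: u = e^(σ√Δt) = e^(0.45·√0.5) = 1.3746, d = 1/u = 0.7275
Per-period rate: rΔt = 0.03·0.5 = 0.015, so R = e^0.015 = 1.0151
Risk-neutral probability p = (e^0.015 − 0.7275)/(1.3746 − 0.7275) = 0.2877/0.6472 = 0.4445
Terminal stock prices: S_uu = 103.9, S_ud = 55, S_dd = 29.11
Terminal payoffs (K − S): max(-43.93, 0) = 0, max(5, 0) = 5, max(30.89, 0) = 30.89
Node u (S = 75.61): V_u = e^(−0.015)·[0.4445·0.0000 + 0.5555·5.0000] = 2.7363
Node d (S = 40.01): V_d = e^(−0.015)·[0.4445·5.0000 + 0.5555·30.8942] = 19.0965
Node 0 (S = 55): V_0 = e^(−0.015)·[0.4445·2.7363 + 0.5555·19.0965] = 11.6489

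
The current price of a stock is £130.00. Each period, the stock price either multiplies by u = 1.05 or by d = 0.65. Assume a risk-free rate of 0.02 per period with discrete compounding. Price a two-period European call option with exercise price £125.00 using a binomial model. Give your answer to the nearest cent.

Risk-neutral probability p = (1 + 0.02 − 0.65)/(1.05 − 0.65) = 0.3700/0.4000 = 0.9250
Terminal stock prices: S_uu = 143.3, S_ud = 88.73, S_dd = 54.93
Terminal payoffs (S − K): max(18.33, 0) = 18.33, max(-36.27, 0) = 0, max(-70.07, 0) = 0
Node u (S = 136.5): V_u = 1/1.02·[0.9250·18.3250 + 0.0750·0.0000] = 16.6183
Node d (S = 84.5): V_d = 1/1.02·[0.9250·0.0000 + 0.0750·0.0000] = 0.0000
Node 0 (S = 130): V_0 = 1/1.02·[0.9250·16.6183 + 0.0750·0.0000] = 15.0705

£15.07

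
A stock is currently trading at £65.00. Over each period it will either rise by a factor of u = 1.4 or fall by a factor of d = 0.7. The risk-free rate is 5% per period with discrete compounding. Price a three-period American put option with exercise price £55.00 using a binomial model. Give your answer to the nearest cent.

£7.50

Risk-neutral probability p = (1 + 0.05 − 0.7)/(1.4 − 0.7) = 0.3500/0.7000 = 0.5000
Terminal stock prices: S_uuu = 178.4, S_uud = 89.18, S_udd = 44.59, S_ddd = 22.29
Terminal payoffs (K − S): max(-123.4, 0) = 0, max(-34.18, 0) = 0, max(10.41, 0) = 10.41, max(32.71, 0) = 32.71
Node uu (S = 127.4): continuation = 1/1.05·[0.5000·0.0000 + 0.5000·0.0000] = 0.0000; exercise value = 0.0000 ≤ continuation, so V_uu = 0.0000
Node ud (S = 63.7): continuation = 1/1.05·[0.5000·0.0000 + 0.5000·10.4100] = 4.9571; exercise value = 0.0000 ≤ continuation, so V_ud = 4.9571
Node dd (S = 31.85): continuation = 1/1.05·[0.5000·10.4100 + 0.5000·32.7050] = 20.5310; exercise value = 23.1500 > continuation, so V_dd = 23.1500 (exercise)
Node u (S = 91): continuation = 1/1.05·[0.5000·0.0000 + 0.5000·4.9571] = 2.3605; exercise value = 0.0000 ≤ continuation, so V_u = 2.3605
Node d (S = 45.5): continuation = 1/1.05·[0.5000·4.9571 + 0.5000·23.1500] = 13.3844; exercise value = 9.5000 ≤ continuation, so V_d = 13.3844
Node 0 (S = 65): continuation = 1/1.05·[0.5000·2.3605 + 0.5000·13.3844] = 7.4976; exercise value = 0.0000 ≤ continuation, so V_0 = 7.4976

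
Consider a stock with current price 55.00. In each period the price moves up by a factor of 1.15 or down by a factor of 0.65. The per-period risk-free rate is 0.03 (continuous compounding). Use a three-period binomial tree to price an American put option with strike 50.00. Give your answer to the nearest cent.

Risk-neutral probability p = (e^0.03 − 0.65)/(1.15 − 0.65) = 0.3805/0.5000 = 0.7609
Terminal stock prices: S_uuu = 83.65, S_uud = 47.28, S_udd = 26.72, S_ddd = 15.1
Terminal payoffs (K − S): max(-33.65, 0) = 0, max(2.721, 0) = 2.721, max(23.28, 0) = 23.28, max(34.9, 0) = 34.9
Node uu (S = 72.74): continuation = e^(−0.03)·[0.7609·0.0000 + 0.2391·2.7206] = 0.6313; exercise value = 0.0000 ≤ continuation, so V_uu = 0.6313
Node ud (S = 41.11): continuation = e^(−0.03)·[0.7609·2.7206 + 0.2391·23.2769] = 7.4098; exercise value = 8.8875 > continuation, so V_ud = 8.8875 (exercise)
Node dd (S = 23.24): continuation = e^(−0.03)·[0.7609·23.2769 + 0.2391·34.8956] = 25.2848; exercise value = 26.7625 > continuation, so V_dd = 26.7625 (exercise)
Node u (S = 63.25): continuation = e^(−0.03)·[0.7609·0.6313 + 0.2391·8.8875] = 2.5282; exercise value = 0.0000 ≤ continuation, so V_u = 2.5282
Node d (S = 35.75): continuation = e^(−0.03)·[0.7609·8.8875 + 0.2391·26.7625] = 12.7723; exercise value = 14.2500 > continuation, so V_d = 14.2500 (exercise)
Node 0 (S = 55): continuation = e^(−0.03)·[0.7609·2.5282 + 0.2391·14.2500] = 5.1733; exercise value = 0.0000 ≤ continuation, so V_0 = 5.1733

5.17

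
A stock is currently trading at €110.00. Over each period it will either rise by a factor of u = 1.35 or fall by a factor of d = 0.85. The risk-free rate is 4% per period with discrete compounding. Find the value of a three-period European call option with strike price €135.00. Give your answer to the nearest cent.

Risk-neutral probability p = (1 + 0.04 − 0.85)/(1.35 − 0.85) = 0.1900/0.5000 = 0.3800
Terminal stock prices: S_uuu = 270.6, S_uud = 170.4, S_udd = 107.3, S_ddd = 67.55
Terminal payoffs (S − K): max(135.6, 0) = 135.6, max(35.4, 0) = 35.4, max(-27.71, 0) = 0, max(-67.45, 0) = 0
Node uu (S = 200.5): V_uu = 1/1.04·[0.3800·135.6413 + 0.6200·35.4038] = 70.6673
Node ud (S = 126.2): V_ud = 1/1.04·[0.3800·35.4038 + 0.6200·0.0000] = 12.9360
Node dd (S = 79.47): V_dd = 1/1.04·[0.3800·0.0000 + 0.6200·0.0000] = 0.0000
Node u (S = 148.5): V_u = 1/1.04·[0.3800·70.6673 + 0.6200·12.9360] = 33.5326
Node d (S = 93.5): V_d = 1/1.04·[0.3800·12.9360 + 0.6200·0.0000] = 4.7266
Node 0 (S = 110): V_0 = 1/1.04·[0.3800·33.5326 + 0.6200·4.7266] = 15.0701

€15.07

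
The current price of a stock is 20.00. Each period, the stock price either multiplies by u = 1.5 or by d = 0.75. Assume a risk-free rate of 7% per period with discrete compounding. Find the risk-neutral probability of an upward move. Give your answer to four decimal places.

p = 0.4267

Risk-neutral probability p = (1 + 0.07 − 0.75)/(1.5 − 0.75) = 0.3200/0.7500 = 0.4267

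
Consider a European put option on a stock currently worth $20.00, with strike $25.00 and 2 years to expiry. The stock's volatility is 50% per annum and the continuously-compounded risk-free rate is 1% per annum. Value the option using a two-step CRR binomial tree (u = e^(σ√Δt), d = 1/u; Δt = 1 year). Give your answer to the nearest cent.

CRR parameters: u = e^(σ√Δt) = e^(0.5·√1) = 1.6487, d = 1/u = 0.6065
Per-period rate: rΔt = 0.01·1 = 0.01, so R = e^0.01 = 1.0101
Risk-neutral probability p = (e^0.01 − 0.6065)/(1.6487 − 0.6065) = 0.4035/1.0422 = 0.3872
Terminal stock prices: S_uu = 54.37, S_ud = 20, S_dd = 7.358
Terminal payoffs (K − S): max(-29.37, 0) = 0, max(5, 0) = 5, max(17.64, 0) = 17.64
Node u (S = 32.97): V_u = e^(−0.01)·[0.3872·0.0000 + 0.6128·5.0000] = 3.0336
Node d (S = 12.13): V_d = e^(−0.01)·[0.3872·5.0000 + 0.6128·17.6424] = 12.6206
Node 0 (S = 20): V_0 = e^(−0.01)·[0.3872·3.0336 + 0.6128·12.6206] = 8.8200

$8.82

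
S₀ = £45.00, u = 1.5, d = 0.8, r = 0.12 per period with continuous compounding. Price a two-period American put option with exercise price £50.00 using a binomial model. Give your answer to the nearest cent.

Risk-neutral probability p = (e^0.12 − 0.8)/(1.5 − 0.8) = 0.3275/0.7000 = 0.4679
Terminal stock prices: S_uu = 101.2, S_ud = 54, S_dd = 28.8
Terminal payoffs (K − S): max(-51.25, 0) = 0, max(-4, 0) = 0, max(21.2, 0) = 21.2
Node u (S = 67.5): continuation = e^(−0.12)·[0.4679·0.0000 + 0.5321·0.0000] = 0.0000; exercise value = 0.0000 ≤ continuation, so V_u = 0.0000
Node d (S = 36): continuation = e^(−0.12)·[0.4679·0.0000 + 0.5321·21.2000] = 10.0058; exercise value = 14.0000 > continuation, so V_d = 14.0000 (exercise)
Node 0 (S = 45): continuation = e^(−0.12)·[0.4679·0.0000 + 0.5321·14.0000] = 6.6076; exercise value = 5.0000 ≤ continuation, so V_0 = 6.6076

£6.61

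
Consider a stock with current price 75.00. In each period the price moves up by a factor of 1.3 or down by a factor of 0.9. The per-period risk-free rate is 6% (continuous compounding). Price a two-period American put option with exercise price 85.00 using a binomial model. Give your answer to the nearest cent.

10.00

Risk-neutral probability p = (e^0.06 − 0.9)/(1.3 − 0.9) = 0.1618/0.4000 = 0.4046
Terminal stock prices: S_uu = 126.8, S_ud = 87.75, S_dd = 60.75
Terminal payoffs (K − S): max(-41.75, 0) = 0, max(-2.75, 0) = 0, max(24.25, 0) = 24.25
Node u (S = 97.5): continuation = e^(−0.06)·[0.4046·0.0000 + 0.5954·0.0000] = 0.0000; exercise value = 0.0000 ≤ continuation, so V_u = 0.0000
Node d (S = 67.5): continuation = e^(−0.06)·[0.4046·0.0000 + 0.5954·24.2500] = 13.5978; exercise value = 17.5000 > continuation, so V_d = 17.5000 (exercise)
Node 0 (S = 75): continuation = e^(−0.06)·[0.4046·0.0000 + 0.5954·17.5000] = 9.8129; exercise value = 10.0000 > continuation, so V_0 = 10.0000 (exercise)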